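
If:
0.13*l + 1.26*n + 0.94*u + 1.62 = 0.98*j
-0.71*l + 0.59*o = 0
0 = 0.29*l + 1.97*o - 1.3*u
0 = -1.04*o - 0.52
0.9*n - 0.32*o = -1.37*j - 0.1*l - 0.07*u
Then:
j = 0.24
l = -0.42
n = -0.42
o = -0.50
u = -0.85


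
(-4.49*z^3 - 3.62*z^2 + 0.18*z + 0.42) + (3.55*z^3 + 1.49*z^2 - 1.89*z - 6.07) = -0.94*z^3 - 2.13*z^2 - 1.71*z - 5.65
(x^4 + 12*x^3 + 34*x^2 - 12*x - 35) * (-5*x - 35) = -5*x^5 - 95*x^4 - 590*x^3 - 1130*x^2 + 595*x + 1225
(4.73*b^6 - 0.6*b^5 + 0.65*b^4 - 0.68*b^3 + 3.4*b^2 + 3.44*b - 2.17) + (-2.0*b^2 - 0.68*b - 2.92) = 4.73*b^6 - 0.6*b^5 + 0.65*b^4 - 0.68*b^3 + 1.4*b^2 + 2.76*b - 5.09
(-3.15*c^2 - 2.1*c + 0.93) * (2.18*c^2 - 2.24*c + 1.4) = -6.867*c^4 + 2.478*c^3 + 2.3214*c^2 - 5.0232*c + 1.302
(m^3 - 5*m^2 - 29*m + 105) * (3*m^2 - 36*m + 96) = 3*m^5 - 51*m^4 + 189*m^3 + 879*m^2 - 6564*m + 10080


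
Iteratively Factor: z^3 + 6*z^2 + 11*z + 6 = (z + 3)*(z^2 + 3*z + 2) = (z + 2)*(z + 3)*(z + 1)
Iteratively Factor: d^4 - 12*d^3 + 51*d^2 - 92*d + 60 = (d - 3)*(d^3 - 9*d^2 + 24*d - 20) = (d - 3)*(d - 2)*(d^2 - 7*d + 10) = (d - 3)*(d - 2)^2*(d - 5)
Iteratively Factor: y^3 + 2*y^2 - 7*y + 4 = (y - 1)*(y^2 + 3*y - 4) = (y - 1)^2*(y + 4)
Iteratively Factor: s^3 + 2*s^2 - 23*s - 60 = (s - 5)*(s^2 + 7*s + 12) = (s - 5)*(s + 3)*(s + 4)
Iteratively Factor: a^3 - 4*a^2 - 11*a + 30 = (a + 3)*(a^2 - 7*a + 10) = (a - 5)*(a + 3)*(a - 2)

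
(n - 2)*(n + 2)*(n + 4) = n^3 + 4*n^2 - 4*n - 16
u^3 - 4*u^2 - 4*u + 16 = (u - 4)*(u - 2)*(u + 2)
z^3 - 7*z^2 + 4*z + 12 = (z - 6)*(z - 2)*(z + 1)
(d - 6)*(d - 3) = d^2 - 9*d + 18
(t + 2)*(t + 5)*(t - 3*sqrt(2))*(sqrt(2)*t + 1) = sqrt(2)*t^4 - 5*t^3 + 7*sqrt(2)*t^3 - 35*t^2 + 7*sqrt(2)*t^2 - 50*t - 21*sqrt(2)*t - 30*sqrt(2)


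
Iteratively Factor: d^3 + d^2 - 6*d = (d + 3)*(d^2 - 2*d) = (d - 2)*(d + 3)*(d)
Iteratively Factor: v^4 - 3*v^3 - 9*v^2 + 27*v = (v)*(v^3 - 3*v^2 - 9*v + 27) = v*(v - 3)*(v^2 - 9) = v*(v - 3)*(v + 3)*(v - 3)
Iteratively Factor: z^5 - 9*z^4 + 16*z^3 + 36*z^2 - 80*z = (z - 2)*(z^4 - 7*z^3 + 2*z^2 + 40*z) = (z - 5)*(z - 2)*(z^3 - 2*z^2 - 8*z) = z*(z - 5)*(z - 2)*(z^2 - 2*z - 8) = z*(z - 5)*(z - 4)*(z - 2)*(z + 2)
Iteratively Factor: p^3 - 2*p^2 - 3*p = (p + 1)*(p^2 - 3*p) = p*(p + 1)*(p - 3)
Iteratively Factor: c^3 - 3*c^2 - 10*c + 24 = (c - 4)*(c^2 + c - 6) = (c - 4)*(c + 3)*(c - 2)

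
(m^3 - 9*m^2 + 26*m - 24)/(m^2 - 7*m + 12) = m - 2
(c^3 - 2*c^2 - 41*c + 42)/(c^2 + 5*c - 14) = (c^3 - 2*c^2 - 41*c + 42)/(c^2 + 5*c - 14)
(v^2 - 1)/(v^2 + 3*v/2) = 2*(v^2 - 1)/(v*(2*v + 3))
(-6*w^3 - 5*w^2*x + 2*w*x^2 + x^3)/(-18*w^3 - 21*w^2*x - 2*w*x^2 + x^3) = (-2*w + x)/(-6*w + x)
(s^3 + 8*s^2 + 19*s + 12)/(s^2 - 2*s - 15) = (s^2 + 5*s + 4)/(s - 5)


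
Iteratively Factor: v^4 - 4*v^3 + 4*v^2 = (v)*(v^3 - 4*v^2 + 4*v) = v*(v - 2)*(v^2 - 2*v) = v^2*(v - 2)*(v - 2)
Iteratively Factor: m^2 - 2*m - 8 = (m + 2)*(m - 4)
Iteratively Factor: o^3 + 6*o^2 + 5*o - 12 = (o - 1)*(o^2 + 7*o + 12) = (o - 1)*(o + 3)*(o + 4)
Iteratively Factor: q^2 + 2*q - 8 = (q + 4)*(q - 2)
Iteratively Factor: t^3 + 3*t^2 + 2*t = (t + 1)*(t^2 + 2*t) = t*(t + 1)*(t + 2)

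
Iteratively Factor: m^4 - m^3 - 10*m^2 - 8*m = (m - 4)*(m^3 + 3*m^2 + 2*m) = (m - 4)*(m + 2)*(m^2 + m) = m*(m - 4)*(m + 2)*(m + 1)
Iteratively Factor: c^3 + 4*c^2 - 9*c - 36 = (c + 4)*(c^2 - 9) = (c + 3)*(c + 4)*(c - 3)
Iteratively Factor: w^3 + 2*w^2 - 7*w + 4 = (w - 1)*(w^2 + 3*w - 4) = (w - 1)*(w + 4)*(w - 1)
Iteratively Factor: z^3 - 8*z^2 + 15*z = (z - 5)*(z^2 - 3*z) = (z - 5)*(z - 3)*(z)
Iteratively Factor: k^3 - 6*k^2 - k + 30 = (k - 5)*(k^2 - k - 6) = (k - 5)*(k - 3)*(k + 2)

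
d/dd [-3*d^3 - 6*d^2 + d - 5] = -9*d^2 - 12*d + 1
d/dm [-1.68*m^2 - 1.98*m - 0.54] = -3.36*m - 1.98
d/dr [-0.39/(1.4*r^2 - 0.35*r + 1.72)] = (1.092*r - 0.1365)/(1.4*r^2 - 0.35*r + 1.72)^2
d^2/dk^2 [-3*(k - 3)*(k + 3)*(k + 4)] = -18*k - 24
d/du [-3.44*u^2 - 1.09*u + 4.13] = -6.88*u - 1.09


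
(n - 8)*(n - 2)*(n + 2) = n^3 - 8*n^2 - 4*n + 32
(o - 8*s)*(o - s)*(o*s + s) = o^3*s - 9*o^2*s^2 + o^2*s + 8*o*s^3 - 9*o*s^2 + 8*s^3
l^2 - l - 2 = (l - 2)*(l + 1)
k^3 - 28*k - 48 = (k - 6)*(k + 2)*(k + 4)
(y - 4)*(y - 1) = y^2 - 5*y + 4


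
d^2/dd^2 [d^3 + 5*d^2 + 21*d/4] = 6*d + 10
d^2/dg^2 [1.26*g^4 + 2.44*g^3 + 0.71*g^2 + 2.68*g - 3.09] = 15.12*g^2 + 14.64*g + 1.42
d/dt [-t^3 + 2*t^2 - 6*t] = -3*t^2 + 4*t - 6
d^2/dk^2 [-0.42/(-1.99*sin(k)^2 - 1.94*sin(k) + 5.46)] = (-6.652968*sin(k)^4 - 4.864356*sin(k)^3 - 9.855132*sin(k)^2 + 5.279904*sin(k) + 12.28836)/(1.99*sin(k)^2 + 1.94*sin(k) - 5.46)^3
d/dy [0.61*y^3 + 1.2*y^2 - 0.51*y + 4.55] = 1.83*y^2 + 2.4*y - 0.51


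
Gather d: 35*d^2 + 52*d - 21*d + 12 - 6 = 35*d^2 + 31*d + 6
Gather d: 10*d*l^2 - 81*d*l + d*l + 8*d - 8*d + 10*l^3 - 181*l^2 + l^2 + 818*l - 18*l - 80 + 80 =d*(10*l^2 - 80*l) + 10*l^3 - 180*l^2 + 800*l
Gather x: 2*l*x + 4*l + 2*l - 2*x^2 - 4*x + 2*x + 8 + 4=6*l - 2*x^2 + x*(2*l - 2) + 12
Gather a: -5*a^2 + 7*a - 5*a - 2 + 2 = -5*a^2 + 2*a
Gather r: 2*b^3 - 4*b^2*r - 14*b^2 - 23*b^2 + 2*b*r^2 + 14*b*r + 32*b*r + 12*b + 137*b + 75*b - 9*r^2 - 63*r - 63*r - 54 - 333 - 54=2*b^3 - 37*b^2 + 224*b + r^2*(2*b - 9) + r*(-4*b^2 + 46*b - 126) - 441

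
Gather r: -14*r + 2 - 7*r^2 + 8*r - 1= -7*r^2 - 6*r + 1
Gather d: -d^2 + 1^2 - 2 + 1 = -d^2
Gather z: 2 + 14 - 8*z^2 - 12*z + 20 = -8*z^2 - 12*z + 36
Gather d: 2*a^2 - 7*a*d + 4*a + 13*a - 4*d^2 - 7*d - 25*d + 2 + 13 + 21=2*a^2 + 17*a - 4*d^2 + d*(-7*a - 32) + 36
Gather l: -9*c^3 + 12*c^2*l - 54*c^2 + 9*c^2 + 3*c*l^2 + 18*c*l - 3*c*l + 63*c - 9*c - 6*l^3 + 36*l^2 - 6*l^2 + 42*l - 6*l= -9*c^3 - 45*c^2 + 54*c - 6*l^3 + l^2*(3*c + 30) + l*(12*c^2 + 15*c + 36)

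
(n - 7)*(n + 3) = n^2 - 4*n - 21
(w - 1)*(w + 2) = w^2 + w - 2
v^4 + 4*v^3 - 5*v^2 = v^2*(v - 1)*(v + 5)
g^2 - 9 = (g - 3)*(g + 3)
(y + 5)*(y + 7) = y^2 + 12*y + 35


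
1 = 1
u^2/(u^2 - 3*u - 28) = u^2/(u^2 - 3*u - 28)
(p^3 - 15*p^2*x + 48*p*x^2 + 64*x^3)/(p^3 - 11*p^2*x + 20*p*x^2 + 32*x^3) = (-p + 8*x)/(-p + 4*x)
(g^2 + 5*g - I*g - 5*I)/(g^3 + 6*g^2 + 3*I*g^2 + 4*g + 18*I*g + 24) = (g + 5)/(g^2 + g*(6 + 4*I) + 24*I)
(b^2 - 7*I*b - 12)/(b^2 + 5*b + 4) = (b^2 - 7*I*b - 12)/(b^2 + 5*b + 4)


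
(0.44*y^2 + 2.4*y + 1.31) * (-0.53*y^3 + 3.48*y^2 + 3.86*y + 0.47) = -0.2332*y^5 + 0.2592*y^4 + 9.3561*y^3 + 14.0296*y^2 + 6.1846*y + 0.6157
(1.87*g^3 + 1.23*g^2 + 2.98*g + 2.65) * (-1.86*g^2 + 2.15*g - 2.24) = -3.4782*g^5 + 1.7327*g^4 - 7.0871*g^3 - 1.2772*g^2 - 0.9777*g - 5.936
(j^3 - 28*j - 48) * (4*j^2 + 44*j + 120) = 4*j^5 + 44*j^4 + 8*j^3 - 1424*j^2 - 5472*j - 5760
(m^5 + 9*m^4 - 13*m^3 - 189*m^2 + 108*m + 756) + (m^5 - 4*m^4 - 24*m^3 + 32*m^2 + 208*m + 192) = 2*m^5 + 5*m^4 - 37*m^3 - 157*m^2 + 316*m + 948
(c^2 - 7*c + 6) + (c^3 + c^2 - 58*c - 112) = c^3 + 2*c^2 - 65*c - 106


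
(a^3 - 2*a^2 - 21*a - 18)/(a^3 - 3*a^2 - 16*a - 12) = (a + 3)/(a + 2)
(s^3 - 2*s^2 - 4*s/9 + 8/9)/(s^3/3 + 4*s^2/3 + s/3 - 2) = (9*s^3 - 18*s^2 - 4*s + 8)/(3*(s^3 + 4*s^2 + s - 6))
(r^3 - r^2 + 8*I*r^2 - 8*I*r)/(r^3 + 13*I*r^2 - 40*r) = (r - 1)/(r + 5*I)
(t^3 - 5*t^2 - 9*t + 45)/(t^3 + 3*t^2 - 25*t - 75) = (t - 3)/(t + 5)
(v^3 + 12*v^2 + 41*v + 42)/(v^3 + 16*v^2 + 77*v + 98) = (v + 3)/(v + 7)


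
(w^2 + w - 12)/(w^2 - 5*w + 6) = (w + 4)/(w - 2)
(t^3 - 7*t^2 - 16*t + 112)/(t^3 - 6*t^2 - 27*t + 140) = (t + 4)/(t + 5)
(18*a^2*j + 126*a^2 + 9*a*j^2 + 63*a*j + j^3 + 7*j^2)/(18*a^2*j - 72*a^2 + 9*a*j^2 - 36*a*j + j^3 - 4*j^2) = (j + 7)/(j - 4)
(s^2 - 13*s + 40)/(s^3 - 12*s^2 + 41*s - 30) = (s - 8)/(s^2 - 7*s + 6)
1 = 1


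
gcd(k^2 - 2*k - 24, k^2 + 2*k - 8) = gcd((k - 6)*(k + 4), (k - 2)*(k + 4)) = k + 4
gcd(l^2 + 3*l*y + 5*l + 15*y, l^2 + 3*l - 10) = l + 5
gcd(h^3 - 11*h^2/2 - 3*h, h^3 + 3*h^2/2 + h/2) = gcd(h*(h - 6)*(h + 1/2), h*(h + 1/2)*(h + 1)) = h^2 + h/2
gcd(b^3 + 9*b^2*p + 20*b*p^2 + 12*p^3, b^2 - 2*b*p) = 1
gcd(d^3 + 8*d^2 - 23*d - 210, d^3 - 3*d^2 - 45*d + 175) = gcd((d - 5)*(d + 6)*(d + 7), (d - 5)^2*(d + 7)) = d^2 + 2*d - 35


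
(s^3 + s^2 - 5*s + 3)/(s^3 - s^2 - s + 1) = (s + 3)/(s + 1)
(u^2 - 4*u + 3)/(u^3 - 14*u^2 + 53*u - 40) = (u - 3)/(u^2 - 13*u + 40)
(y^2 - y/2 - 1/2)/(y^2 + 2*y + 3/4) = 2*(y - 1)/(2*y + 3)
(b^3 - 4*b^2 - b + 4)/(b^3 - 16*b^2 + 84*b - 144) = (b^2 - 1)/(b^2 - 12*b + 36)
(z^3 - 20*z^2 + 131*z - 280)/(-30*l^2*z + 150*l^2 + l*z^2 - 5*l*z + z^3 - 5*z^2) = (z^2 - 15*z + 56)/(-30*l^2 + l*z + z^2)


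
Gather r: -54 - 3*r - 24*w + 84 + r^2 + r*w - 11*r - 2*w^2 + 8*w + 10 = r^2 + r*(w - 14) - 2*w^2 - 16*w + 40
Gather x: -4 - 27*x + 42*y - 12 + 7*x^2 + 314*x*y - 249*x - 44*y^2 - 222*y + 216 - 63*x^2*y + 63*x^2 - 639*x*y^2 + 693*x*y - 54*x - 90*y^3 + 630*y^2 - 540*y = x^2*(70 - 63*y) + x*(-639*y^2 + 1007*y - 330) - 90*y^3 + 586*y^2 - 720*y + 200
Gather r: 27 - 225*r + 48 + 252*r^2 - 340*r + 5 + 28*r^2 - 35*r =280*r^2 - 600*r + 80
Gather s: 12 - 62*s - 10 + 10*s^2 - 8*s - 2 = 10*s^2 - 70*s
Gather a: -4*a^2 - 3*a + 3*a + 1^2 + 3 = 4 - 4*a^2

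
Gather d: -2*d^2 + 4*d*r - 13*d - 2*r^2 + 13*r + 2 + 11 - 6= -2*d^2 + d*(4*r - 13) - 2*r^2 + 13*r + 7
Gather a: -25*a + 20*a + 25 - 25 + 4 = 4 - 5*a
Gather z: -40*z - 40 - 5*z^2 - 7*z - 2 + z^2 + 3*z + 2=-4*z^2 - 44*z - 40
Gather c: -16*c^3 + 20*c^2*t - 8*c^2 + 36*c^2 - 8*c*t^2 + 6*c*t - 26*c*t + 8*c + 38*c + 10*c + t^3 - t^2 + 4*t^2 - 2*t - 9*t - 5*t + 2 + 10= -16*c^3 + c^2*(20*t + 28) + c*(-8*t^2 - 20*t + 56) + t^3 + 3*t^2 - 16*t + 12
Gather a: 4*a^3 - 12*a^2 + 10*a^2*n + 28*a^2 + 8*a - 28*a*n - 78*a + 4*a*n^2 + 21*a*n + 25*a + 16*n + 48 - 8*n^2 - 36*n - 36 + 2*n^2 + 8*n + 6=4*a^3 + a^2*(10*n + 16) + a*(4*n^2 - 7*n - 45) - 6*n^2 - 12*n + 18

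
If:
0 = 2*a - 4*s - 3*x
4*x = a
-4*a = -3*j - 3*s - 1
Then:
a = 4*x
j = 49*x/12 - 1/3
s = 5*x/4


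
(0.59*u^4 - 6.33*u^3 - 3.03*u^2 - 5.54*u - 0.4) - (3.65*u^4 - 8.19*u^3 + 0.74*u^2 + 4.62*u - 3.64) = -3.06*u^4 + 1.86*u^3 - 3.77*u^2 - 10.16*u + 3.24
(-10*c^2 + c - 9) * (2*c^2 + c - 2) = -20*c^4 - 8*c^3 + 3*c^2 - 11*c + 18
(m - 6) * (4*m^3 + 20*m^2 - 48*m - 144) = 4*m^4 - 4*m^3 - 168*m^2 + 144*m + 864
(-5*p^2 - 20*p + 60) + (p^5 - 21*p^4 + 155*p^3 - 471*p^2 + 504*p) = p^5 - 21*p^4 + 155*p^3 - 476*p^2 + 484*p + 60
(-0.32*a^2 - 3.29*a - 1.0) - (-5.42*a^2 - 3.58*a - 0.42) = 5.1*a^2 + 0.29*a - 0.58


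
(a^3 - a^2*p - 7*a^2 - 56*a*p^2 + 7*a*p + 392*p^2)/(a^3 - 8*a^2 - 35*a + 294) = (a^2 - a*p - 56*p^2)/(a^2 - a - 42)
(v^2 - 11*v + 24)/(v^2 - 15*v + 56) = (v - 3)/(v - 7)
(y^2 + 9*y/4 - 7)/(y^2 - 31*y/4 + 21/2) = (y + 4)/(y - 6)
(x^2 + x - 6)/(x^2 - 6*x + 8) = (x + 3)/(x - 4)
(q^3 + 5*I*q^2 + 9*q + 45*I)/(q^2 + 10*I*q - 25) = (q^2 + 9)/(q + 5*I)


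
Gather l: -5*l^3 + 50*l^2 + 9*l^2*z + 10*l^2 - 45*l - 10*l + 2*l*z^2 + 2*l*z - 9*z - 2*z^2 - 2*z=-5*l^3 + l^2*(9*z + 60) + l*(2*z^2 + 2*z - 55) - 2*z^2 - 11*z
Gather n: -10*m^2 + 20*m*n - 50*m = -10*m^2 + 20*m*n - 50*m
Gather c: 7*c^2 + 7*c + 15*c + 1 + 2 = 7*c^2 + 22*c + 3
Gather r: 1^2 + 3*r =3*r + 1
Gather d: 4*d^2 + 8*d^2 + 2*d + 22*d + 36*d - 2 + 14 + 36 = 12*d^2 + 60*d + 48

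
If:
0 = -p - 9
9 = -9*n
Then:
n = -1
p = -9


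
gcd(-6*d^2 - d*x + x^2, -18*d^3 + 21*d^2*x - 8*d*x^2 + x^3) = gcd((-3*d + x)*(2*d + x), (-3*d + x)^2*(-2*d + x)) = -3*d + x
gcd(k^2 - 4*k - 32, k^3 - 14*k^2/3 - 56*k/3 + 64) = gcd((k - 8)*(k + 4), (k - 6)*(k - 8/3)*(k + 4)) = k + 4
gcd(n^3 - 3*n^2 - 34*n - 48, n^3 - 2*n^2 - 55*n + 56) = n - 8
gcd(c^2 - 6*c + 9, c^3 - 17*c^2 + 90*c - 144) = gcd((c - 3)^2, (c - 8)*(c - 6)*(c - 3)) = c - 3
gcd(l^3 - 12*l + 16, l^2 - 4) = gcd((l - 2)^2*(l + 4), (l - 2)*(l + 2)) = l - 2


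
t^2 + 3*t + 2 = (t + 1)*(t + 2)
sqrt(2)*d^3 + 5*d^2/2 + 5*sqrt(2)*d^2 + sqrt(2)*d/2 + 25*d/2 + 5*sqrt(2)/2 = (d + 5)*(d + sqrt(2))*(sqrt(2)*d + 1/2)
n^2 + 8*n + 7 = (n + 1)*(n + 7)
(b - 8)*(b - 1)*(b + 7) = b^3 - 2*b^2 - 55*b + 56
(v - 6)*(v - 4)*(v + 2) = v^3 - 8*v^2 + 4*v + 48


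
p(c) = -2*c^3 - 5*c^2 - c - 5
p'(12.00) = -985.00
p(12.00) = -4193.00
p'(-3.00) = -25.00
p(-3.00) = 7.00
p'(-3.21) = -30.72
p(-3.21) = 12.84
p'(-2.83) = -20.75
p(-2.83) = 3.12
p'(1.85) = -40.04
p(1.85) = -36.63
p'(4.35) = -158.04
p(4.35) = -268.59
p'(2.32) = -56.49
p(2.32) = -59.21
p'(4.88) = -192.69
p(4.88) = -361.38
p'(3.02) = -85.92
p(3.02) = -108.71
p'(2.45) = -61.52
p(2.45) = -66.87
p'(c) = -6*c^2 - 10*c - 1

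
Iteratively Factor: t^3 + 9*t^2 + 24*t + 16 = (t + 4)*(t^2 + 5*t + 4) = (t + 4)^2*(t + 1)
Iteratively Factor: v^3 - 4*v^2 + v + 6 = (v - 3)*(v^2 - v - 2) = (v - 3)*(v - 2)*(v + 1)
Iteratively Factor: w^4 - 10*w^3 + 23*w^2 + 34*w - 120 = (w - 5)*(w^3 - 5*w^2 - 2*w + 24) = (w - 5)*(w - 3)*(w^2 - 2*w - 8) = (w - 5)*(w - 4)*(w - 3)*(w + 2)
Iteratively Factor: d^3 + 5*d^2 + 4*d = (d + 1)*(d^2 + 4*d) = (d + 1)*(d + 4)*(d)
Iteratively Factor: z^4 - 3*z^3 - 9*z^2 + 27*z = (z + 3)*(z^3 - 6*z^2 + 9*z) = z*(z + 3)*(z^2 - 6*z + 9) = z*(z - 3)*(z + 3)*(z - 3)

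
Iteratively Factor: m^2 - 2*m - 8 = (m + 2)*(m - 4)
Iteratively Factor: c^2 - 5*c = (c - 5)*(c)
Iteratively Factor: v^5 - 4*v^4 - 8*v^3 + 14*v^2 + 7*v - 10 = (v - 5)*(v^4 + v^3 - 3*v^2 - v + 2) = (v - 5)*(v + 2)*(v^3 - v^2 - v + 1) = (v - 5)*(v - 1)*(v + 2)*(v^2 - 1) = (v - 5)*(v - 1)*(v + 1)*(v + 2)*(v - 1)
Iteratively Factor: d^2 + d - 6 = (d - 2)*(d + 3)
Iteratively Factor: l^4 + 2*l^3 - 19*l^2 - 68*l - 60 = (l + 3)*(l^3 - l^2 - 16*l - 20) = (l - 5)*(l + 3)*(l^2 + 4*l + 4) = (l - 5)*(l + 2)*(l + 3)*(l + 2)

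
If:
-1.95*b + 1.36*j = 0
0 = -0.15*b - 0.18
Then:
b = -1.20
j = -1.72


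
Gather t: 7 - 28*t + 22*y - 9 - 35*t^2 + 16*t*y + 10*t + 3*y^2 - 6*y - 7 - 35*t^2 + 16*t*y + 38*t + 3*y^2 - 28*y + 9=-70*t^2 + t*(32*y + 20) + 6*y^2 - 12*y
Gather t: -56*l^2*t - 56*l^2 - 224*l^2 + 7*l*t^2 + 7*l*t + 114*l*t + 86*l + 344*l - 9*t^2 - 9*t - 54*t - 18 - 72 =-280*l^2 + 430*l + t^2*(7*l - 9) + t*(-56*l^2 + 121*l - 63) - 90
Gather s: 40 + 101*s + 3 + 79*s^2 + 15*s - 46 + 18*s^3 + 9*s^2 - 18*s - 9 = 18*s^3 + 88*s^2 + 98*s - 12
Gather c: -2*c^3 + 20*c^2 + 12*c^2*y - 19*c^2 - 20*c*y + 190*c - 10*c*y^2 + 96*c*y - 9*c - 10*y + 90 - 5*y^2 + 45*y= -2*c^3 + c^2*(12*y + 1) + c*(-10*y^2 + 76*y + 181) - 5*y^2 + 35*y + 90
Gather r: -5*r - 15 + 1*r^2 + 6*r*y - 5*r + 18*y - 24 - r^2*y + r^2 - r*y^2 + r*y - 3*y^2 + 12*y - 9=r^2*(2 - y) + r*(-y^2 + 7*y - 10) - 3*y^2 + 30*y - 48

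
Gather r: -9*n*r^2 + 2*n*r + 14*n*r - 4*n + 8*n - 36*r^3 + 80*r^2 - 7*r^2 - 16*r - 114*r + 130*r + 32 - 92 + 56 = 16*n*r + 4*n - 36*r^3 + r^2*(73 - 9*n) - 4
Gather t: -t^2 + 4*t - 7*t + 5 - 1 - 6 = -t^2 - 3*t - 2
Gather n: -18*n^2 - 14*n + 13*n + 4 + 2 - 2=-18*n^2 - n + 4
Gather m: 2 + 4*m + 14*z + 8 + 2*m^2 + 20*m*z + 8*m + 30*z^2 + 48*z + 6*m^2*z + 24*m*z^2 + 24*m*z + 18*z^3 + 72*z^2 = m^2*(6*z + 2) + m*(24*z^2 + 44*z + 12) + 18*z^3 + 102*z^2 + 62*z + 10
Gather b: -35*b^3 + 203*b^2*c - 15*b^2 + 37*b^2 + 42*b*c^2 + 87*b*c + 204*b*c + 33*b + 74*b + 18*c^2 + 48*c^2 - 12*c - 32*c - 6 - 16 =-35*b^3 + b^2*(203*c + 22) + b*(42*c^2 + 291*c + 107) + 66*c^2 - 44*c - 22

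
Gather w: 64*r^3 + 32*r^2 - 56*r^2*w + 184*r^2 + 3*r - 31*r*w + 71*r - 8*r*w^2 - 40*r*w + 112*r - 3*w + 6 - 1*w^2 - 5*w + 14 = 64*r^3 + 216*r^2 + 186*r + w^2*(-8*r - 1) + w*(-56*r^2 - 71*r - 8) + 20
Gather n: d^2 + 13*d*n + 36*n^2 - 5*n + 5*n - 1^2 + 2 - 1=d^2 + 13*d*n + 36*n^2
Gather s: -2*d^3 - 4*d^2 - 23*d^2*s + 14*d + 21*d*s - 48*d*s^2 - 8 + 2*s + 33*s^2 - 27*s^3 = -2*d^3 - 4*d^2 + 14*d - 27*s^3 + s^2*(33 - 48*d) + s*(-23*d^2 + 21*d + 2) - 8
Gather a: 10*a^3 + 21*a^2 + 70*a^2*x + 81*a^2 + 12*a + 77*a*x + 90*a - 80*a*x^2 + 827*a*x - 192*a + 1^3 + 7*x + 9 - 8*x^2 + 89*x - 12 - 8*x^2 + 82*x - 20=10*a^3 + a^2*(70*x + 102) + a*(-80*x^2 + 904*x - 90) - 16*x^2 + 178*x - 22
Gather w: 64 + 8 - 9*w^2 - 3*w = -9*w^2 - 3*w + 72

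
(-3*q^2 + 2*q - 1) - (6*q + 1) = -3*q^2 - 4*q - 2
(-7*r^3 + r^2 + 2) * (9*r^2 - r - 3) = -63*r^5 + 16*r^4 + 20*r^3 + 15*r^2 - 2*r - 6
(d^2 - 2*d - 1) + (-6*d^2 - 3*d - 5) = -5*d^2 - 5*d - 6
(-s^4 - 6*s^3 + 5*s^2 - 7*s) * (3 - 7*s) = 7*s^5 + 39*s^4 - 53*s^3 + 64*s^2 - 21*s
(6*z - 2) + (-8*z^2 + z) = -8*z^2 + 7*z - 2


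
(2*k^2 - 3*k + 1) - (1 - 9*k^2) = 11*k^2 - 3*k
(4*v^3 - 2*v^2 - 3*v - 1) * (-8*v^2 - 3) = -32*v^5 + 16*v^4 + 12*v^3 + 14*v^2 + 9*v + 3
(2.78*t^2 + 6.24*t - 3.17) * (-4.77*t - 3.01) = -13.2606*t^3 - 38.1326*t^2 - 3.6615*t + 9.5417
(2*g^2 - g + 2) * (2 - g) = -2*g^3 + 5*g^2 - 4*g + 4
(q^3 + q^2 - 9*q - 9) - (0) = q^3 + q^2 - 9*q - 9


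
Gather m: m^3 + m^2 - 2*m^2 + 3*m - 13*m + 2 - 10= m^3 - m^2 - 10*m - 8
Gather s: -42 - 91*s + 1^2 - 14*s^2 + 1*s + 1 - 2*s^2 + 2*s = -16*s^2 - 88*s - 40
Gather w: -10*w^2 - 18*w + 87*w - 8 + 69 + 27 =-10*w^2 + 69*w + 88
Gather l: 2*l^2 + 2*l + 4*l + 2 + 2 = 2*l^2 + 6*l + 4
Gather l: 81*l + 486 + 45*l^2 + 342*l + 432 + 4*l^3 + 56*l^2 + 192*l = 4*l^3 + 101*l^2 + 615*l + 918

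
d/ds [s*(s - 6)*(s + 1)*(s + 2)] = 4*s^3 - 9*s^2 - 32*s - 12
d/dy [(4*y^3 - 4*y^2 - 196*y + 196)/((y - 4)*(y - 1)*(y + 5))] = 4*(y^2 + 58*y + 49)/(y^4 + 2*y^3 - 39*y^2 - 40*y + 400)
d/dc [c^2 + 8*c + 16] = 2*c + 8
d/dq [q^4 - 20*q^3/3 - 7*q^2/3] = 2*q*(6*q^2 - 30*q - 7)/3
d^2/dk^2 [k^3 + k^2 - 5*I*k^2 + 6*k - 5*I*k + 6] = 6*k + 2 - 10*I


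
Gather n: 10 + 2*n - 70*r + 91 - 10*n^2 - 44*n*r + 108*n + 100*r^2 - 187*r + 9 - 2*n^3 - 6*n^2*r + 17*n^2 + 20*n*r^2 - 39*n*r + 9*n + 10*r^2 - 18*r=-2*n^3 + n^2*(7 - 6*r) + n*(20*r^2 - 83*r + 119) + 110*r^2 - 275*r + 110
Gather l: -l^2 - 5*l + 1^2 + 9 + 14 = -l^2 - 5*l + 24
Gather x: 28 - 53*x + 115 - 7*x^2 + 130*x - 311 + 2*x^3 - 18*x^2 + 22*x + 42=2*x^3 - 25*x^2 + 99*x - 126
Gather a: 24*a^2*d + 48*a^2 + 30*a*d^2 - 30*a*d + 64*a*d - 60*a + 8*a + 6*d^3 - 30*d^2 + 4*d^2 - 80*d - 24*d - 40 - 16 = a^2*(24*d + 48) + a*(30*d^2 + 34*d - 52) + 6*d^3 - 26*d^2 - 104*d - 56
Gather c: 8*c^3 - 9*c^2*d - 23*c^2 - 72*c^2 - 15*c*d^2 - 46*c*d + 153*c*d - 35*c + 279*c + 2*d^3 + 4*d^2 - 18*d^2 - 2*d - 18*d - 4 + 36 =8*c^3 + c^2*(-9*d - 95) + c*(-15*d^2 + 107*d + 244) + 2*d^3 - 14*d^2 - 20*d + 32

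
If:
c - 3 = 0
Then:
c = 3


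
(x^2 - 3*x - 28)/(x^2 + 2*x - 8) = (x - 7)/(x - 2)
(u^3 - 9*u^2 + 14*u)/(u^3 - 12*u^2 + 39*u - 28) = u*(u - 2)/(u^2 - 5*u + 4)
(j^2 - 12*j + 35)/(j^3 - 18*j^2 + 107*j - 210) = 1/(j - 6)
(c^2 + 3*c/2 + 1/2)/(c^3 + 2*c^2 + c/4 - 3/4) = 2*(2*c + 1)/(4*c^2 + 4*c - 3)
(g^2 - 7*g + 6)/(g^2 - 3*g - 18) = (g - 1)/(g + 3)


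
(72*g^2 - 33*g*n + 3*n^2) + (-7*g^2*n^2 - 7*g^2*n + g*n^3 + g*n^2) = -7*g^2*n^2 - 7*g^2*n + 72*g^2 + g*n^3 + g*n^2 - 33*g*n + 3*n^2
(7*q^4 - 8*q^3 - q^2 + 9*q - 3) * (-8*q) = -56*q^5 + 64*q^4 + 8*q^3 - 72*q^2 + 24*q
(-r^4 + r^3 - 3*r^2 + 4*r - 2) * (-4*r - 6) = 4*r^5 + 2*r^4 + 6*r^3 + 2*r^2 - 16*r + 12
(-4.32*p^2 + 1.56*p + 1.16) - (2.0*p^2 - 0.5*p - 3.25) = -6.32*p^2 + 2.06*p + 4.41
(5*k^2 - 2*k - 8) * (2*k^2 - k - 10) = 10*k^4 - 9*k^3 - 64*k^2 + 28*k + 80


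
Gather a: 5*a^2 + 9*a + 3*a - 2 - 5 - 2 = 5*a^2 + 12*a - 9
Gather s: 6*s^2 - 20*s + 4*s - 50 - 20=6*s^2 - 16*s - 70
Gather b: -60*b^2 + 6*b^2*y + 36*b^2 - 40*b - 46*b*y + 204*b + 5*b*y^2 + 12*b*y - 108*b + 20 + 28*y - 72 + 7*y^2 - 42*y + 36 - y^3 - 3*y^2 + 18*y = b^2*(6*y - 24) + b*(5*y^2 - 34*y + 56) - y^3 + 4*y^2 + 4*y - 16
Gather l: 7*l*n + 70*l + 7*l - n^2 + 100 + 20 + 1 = l*(7*n + 77) - n^2 + 121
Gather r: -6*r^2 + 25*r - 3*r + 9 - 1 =-6*r^2 + 22*r + 8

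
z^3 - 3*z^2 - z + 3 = (z - 3)*(z - 1)*(z + 1)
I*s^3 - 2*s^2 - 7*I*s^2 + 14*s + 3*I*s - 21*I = (s - 7)*(s + 3*I)*(I*s + 1)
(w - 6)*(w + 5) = w^2 - w - 30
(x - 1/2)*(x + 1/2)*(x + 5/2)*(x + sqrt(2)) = x^4 + sqrt(2)*x^3 + 5*x^3/2 - x^2/4 + 5*sqrt(2)*x^2/2 - 5*x/8 - sqrt(2)*x/4 - 5*sqrt(2)/8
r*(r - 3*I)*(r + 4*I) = r^3 + I*r^2 + 12*r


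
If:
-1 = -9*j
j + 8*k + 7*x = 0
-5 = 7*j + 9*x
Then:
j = 1/9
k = 355/648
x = -52/81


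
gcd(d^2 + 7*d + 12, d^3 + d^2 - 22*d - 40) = d + 4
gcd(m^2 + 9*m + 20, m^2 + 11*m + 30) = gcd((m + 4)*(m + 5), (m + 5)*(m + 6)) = m + 5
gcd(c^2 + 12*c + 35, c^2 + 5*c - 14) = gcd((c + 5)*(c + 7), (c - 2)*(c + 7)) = c + 7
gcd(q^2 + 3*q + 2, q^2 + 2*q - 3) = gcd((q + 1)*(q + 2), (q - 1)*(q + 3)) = 1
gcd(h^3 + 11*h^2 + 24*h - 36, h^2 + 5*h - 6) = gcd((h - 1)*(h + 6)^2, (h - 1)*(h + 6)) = h^2 + 5*h - 6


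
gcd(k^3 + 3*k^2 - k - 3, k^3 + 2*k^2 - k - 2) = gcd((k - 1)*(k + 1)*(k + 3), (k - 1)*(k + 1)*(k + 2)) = k^2 - 1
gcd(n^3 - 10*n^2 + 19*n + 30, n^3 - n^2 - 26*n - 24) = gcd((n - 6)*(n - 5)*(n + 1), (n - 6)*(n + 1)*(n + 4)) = n^2 - 5*n - 6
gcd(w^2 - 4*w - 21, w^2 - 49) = w - 7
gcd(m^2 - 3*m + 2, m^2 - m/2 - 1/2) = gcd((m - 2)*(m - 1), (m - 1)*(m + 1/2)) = m - 1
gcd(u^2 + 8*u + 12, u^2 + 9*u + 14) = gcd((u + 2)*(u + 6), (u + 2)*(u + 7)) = u + 2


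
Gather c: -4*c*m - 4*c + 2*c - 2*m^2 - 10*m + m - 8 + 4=c*(-4*m - 2) - 2*m^2 - 9*m - 4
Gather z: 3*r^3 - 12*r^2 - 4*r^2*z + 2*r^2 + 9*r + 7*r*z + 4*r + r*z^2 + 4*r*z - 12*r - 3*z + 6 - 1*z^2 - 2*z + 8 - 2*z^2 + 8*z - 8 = 3*r^3 - 10*r^2 + r + z^2*(r - 3) + z*(-4*r^2 + 11*r + 3) + 6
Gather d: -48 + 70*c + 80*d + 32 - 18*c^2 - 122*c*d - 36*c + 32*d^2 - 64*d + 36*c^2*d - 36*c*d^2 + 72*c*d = -18*c^2 + 34*c + d^2*(32 - 36*c) + d*(36*c^2 - 50*c + 16) - 16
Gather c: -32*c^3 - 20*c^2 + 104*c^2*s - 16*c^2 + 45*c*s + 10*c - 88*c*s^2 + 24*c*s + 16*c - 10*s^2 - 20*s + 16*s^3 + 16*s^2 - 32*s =-32*c^3 + c^2*(104*s - 36) + c*(-88*s^2 + 69*s + 26) + 16*s^3 + 6*s^2 - 52*s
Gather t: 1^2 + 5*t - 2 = 5*t - 1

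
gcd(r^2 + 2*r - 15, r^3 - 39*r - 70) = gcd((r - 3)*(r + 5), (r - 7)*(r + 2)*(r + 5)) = r + 5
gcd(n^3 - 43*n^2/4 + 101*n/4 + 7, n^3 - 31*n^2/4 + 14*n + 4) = n^2 - 15*n/4 - 1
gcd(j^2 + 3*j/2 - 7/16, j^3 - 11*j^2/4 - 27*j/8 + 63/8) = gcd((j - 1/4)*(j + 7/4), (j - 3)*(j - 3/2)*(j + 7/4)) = j + 7/4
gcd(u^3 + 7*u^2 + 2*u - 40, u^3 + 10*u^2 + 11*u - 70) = u^2 + 3*u - 10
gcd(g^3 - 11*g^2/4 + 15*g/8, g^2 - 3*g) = g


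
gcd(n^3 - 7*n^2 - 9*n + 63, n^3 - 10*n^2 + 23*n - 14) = n - 7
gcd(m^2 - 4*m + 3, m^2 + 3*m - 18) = m - 3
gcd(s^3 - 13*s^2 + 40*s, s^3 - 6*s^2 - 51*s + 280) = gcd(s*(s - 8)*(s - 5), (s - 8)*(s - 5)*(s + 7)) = s^2 - 13*s + 40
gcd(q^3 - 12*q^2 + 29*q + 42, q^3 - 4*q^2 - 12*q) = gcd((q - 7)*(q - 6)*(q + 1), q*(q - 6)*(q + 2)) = q - 6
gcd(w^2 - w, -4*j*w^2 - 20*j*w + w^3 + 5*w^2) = w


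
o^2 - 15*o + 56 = (o - 8)*(o - 7)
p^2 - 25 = (p - 5)*(p + 5)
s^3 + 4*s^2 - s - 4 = (s - 1)*(s + 1)*(s + 4)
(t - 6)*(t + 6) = t^2 - 36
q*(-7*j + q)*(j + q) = -7*j^2*q - 6*j*q^2 + q^3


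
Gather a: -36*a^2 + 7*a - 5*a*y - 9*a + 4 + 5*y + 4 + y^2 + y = -36*a^2 + a*(-5*y - 2) + y^2 + 6*y + 8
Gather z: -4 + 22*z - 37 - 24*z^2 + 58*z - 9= -24*z^2 + 80*z - 50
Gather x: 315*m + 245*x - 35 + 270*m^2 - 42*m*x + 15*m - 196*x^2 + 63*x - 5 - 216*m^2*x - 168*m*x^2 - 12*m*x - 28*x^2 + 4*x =270*m^2 + 330*m + x^2*(-168*m - 224) + x*(-216*m^2 - 54*m + 312) - 40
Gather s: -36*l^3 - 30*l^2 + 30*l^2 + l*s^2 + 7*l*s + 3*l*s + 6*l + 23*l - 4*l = -36*l^3 + l*s^2 + 10*l*s + 25*l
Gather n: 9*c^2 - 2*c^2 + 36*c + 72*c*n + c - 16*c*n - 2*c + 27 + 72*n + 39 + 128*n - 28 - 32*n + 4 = 7*c^2 + 35*c + n*(56*c + 168) + 42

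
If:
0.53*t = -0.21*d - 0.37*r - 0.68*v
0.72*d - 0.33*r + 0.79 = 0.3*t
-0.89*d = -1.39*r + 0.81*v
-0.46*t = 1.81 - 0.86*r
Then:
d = -2.33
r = 0.33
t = -3.32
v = 3.12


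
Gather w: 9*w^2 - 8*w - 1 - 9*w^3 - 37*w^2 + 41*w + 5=-9*w^3 - 28*w^2 + 33*w + 4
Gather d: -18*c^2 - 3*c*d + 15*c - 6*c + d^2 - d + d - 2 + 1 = -18*c^2 - 3*c*d + 9*c + d^2 - 1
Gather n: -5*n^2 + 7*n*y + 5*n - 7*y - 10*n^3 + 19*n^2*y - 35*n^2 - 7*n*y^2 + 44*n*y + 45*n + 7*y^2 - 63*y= -10*n^3 + n^2*(19*y - 40) + n*(-7*y^2 + 51*y + 50) + 7*y^2 - 70*y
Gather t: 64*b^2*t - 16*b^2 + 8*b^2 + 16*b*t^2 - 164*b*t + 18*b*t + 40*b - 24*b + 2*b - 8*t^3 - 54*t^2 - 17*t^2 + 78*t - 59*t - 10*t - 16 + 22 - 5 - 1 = -8*b^2 + 18*b - 8*t^3 + t^2*(16*b - 71) + t*(64*b^2 - 146*b + 9)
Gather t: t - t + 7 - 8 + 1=0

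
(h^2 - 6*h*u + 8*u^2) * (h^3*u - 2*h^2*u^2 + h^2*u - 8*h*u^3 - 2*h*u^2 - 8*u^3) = h^5*u - 8*h^4*u^2 + h^4*u + 12*h^3*u^3 - 8*h^3*u^2 + 32*h^2*u^4 + 12*h^2*u^3 - 64*h*u^5 + 32*h*u^4 - 64*u^5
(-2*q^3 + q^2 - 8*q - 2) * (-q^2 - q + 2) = 2*q^5 + q^4 + 3*q^3 + 12*q^2 - 14*q - 4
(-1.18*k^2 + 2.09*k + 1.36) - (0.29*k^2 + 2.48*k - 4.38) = -1.47*k^2 - 0.39*k + 5.74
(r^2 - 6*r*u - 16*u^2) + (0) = r^2 - 6*r*u - 16*u^2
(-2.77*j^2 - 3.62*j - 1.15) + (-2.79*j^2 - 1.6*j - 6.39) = -5.56*j^2 - 5.22*j - 7.54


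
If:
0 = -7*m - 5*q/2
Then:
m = -5*q/14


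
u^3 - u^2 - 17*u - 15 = (u - 5)*(u + 1)*(u + 3)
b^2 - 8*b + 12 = (b - 6)*(b - 2)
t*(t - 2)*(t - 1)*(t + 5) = t^4 + 2*t^3 - 13*t^2 + 10*t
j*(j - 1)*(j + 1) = j^3 - j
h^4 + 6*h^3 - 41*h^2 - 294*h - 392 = (h - 7)*(h + 2)*(h + 4)*(h + 7)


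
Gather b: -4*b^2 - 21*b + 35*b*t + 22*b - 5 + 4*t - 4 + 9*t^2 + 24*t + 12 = -4*b^2 + b*(35*t + 1) + 9*t^2 + 28*t + 3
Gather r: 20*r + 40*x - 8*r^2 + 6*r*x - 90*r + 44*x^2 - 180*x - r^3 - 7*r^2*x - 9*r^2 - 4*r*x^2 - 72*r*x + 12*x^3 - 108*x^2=-r^3 + r^2*(-7*x - 17) + r*(-4*x^2 - 66*x - 70) + 12*x^3 - 64*x^2 - 140*x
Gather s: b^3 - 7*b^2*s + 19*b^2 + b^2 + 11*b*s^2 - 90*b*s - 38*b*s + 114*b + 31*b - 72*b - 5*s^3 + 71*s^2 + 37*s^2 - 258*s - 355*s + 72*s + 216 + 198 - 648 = b^3 + 20*b^2 + 73*b - 5*s^3 + s^2*(11*b + 108) + s*(-7*b^2 - 128*b - 541) - 234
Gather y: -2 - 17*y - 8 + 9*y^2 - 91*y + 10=9*y^2 - 108*y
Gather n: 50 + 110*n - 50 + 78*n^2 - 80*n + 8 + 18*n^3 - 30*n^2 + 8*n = 18*n^3 + 48*n^2 + 38*n + 8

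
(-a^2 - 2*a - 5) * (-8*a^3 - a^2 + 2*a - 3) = 8*a^5 + 17*a^4 + 40*a^3 + 4*a^2 - 4*a + 15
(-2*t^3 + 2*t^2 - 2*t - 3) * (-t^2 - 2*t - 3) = 2*t^5 + 2*t^4 + 4*t^3 + t^2 + 12*t + 9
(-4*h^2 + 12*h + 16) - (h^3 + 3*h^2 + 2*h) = -h^3 - 7*h^2 + 10*h + 16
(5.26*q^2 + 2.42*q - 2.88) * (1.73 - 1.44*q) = -7.5744*q^3 + 5.615*q^2 + 8.3338*q - 4.9824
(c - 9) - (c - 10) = 1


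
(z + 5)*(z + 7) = z^2 + 12*z + 35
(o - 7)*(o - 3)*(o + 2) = o^3 - 8*o^2 + o + 42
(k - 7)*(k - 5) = k^2 - 12*k + 35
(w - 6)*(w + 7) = w^2 + w - 42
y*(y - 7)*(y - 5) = y^3 - 12*y^2 + 35*y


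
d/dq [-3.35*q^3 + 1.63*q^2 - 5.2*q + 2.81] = -10.05*q^2 + 3.26*q - 5.2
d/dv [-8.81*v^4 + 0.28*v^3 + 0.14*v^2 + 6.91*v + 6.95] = -35.24*v^3 + 0.84*v^2 + 0.28*v + 6.91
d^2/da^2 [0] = 0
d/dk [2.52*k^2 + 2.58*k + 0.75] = 5.04*k + 2.58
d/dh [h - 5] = 1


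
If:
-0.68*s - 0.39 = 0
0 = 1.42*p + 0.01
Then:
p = -0.01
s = -0.57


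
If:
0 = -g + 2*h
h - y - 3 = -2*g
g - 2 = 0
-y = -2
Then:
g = 2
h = 1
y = 2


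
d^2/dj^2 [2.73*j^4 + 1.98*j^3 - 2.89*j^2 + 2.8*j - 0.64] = 32.76*j^2 + 11.88*j - 5.78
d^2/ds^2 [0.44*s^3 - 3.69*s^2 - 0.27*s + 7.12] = 2.64*s - 7.38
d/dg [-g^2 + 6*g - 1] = 6 - 2*g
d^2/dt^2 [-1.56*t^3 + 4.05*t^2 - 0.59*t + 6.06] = 8.1 - 9.36*t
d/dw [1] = 0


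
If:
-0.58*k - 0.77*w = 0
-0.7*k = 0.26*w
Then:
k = 0.00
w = 0.00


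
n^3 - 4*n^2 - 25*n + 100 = (n - 5)*(n - 4)*(n + 5)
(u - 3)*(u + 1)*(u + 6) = u^3 + 4*u^2 - 15*u - 18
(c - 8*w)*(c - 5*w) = c^2 - 13*c*w + 40*w^2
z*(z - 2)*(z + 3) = z^3 + z^2 - 6*z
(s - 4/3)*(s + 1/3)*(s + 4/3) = s^3 + s^2/3 - 16*s/9 - 16/27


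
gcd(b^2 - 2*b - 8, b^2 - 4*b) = b - 4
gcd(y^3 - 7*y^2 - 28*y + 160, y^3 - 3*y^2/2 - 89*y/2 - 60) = y^2 - 3*y - 40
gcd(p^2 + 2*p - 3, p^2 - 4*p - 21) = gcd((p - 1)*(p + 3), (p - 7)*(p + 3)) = p + 3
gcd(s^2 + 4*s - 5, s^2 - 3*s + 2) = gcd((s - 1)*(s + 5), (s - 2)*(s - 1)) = s - 1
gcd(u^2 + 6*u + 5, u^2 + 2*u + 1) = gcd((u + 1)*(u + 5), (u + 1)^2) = u + 1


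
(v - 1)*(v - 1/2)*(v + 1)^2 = v^4 + v^3/2 - 3*v^2/2 - v/2 + 1/2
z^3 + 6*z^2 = z^2*(z + 6)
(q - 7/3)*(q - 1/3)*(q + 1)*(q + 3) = q^4 + 4*q^3/3 - 62*q^2/9 - 44*q/9 + 7/3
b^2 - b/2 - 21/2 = (b - 7/2)*(b + 3)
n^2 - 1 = (n - 1)*(n + 1)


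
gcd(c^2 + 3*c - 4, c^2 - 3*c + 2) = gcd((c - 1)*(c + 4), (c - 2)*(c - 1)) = c - 1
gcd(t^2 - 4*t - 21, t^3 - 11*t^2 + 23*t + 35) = t - 7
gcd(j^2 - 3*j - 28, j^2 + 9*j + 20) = j + 4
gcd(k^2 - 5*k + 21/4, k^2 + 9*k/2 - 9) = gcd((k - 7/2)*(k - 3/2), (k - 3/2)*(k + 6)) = k - 3/2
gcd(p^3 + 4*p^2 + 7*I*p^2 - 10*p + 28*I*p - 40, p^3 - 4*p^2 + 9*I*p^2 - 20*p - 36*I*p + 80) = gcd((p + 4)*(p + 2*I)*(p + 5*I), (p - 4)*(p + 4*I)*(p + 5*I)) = p + 5*I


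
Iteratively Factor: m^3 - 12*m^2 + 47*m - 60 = (m - 3)*(m^2 - 9*m + 20) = (m - 5)*(m - 3)*(m - 4)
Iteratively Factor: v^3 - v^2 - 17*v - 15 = (v + 3)*(v^2 - 4*v - 5) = (v + 1)*(v + 3)*(v - 5)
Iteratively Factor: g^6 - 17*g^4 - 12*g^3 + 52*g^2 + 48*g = (g - 2)*(g^5 + 2*g^4 - 13*g^3 - 38*g^2 - 24*g) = (g - 4)*(g - 2)*(g^4 + 6*g^3 + 11*g^2 + 6*g) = (g - 4)*(g - 2)*(g + 2)*(g^3 + 4*g^2 + 3*g) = (g - 4)*(g - 2)*(g + 2)*(g + 3)*(g^2 + g) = g*(g - 4)*(g - 2)*(g + 2)*(g + 3)*(g + 1)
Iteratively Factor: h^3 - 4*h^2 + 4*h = (h - 2)*(h^2 - 2*h) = h*(h - 2)*(h - 2)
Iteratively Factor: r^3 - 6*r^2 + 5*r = (r - 5)*(r^2 - r) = (r - 5)*(r - 1)*(r)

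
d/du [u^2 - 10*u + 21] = 2*u - 10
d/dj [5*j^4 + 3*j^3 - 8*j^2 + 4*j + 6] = 20*j^3 + 9*j^2 - 16*j + 4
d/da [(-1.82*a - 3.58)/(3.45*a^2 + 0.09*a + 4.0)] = (6.279*a^2 + 24.702*a - 6.9578)/(11.9025*a^4 + 0.621*a^3 + 27.6081*a^2 + 0.72*a + 16.0)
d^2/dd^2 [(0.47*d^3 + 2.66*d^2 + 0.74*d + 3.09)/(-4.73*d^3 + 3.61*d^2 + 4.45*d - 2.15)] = (-135.07461*d^6 - 158.692446*d^5 - 1032.35088*d^4 + 1232.028704*d^3 + 142.036026*d^2 - 156.78981*d - 209.09712)/(105.823817*d^9 - 242.298507*d^8 - 113.752716*d^7 + 553.169834*d^6 - 113.25243*d^5 - 401.92968*d^4 + 184.7042*d^3 + 77.66445*d^2 - 61.710375*d + 9.938375)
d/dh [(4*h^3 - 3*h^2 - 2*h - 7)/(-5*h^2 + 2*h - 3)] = 4*(-5*h^4 + 4*h^3 - 13*h^2 - 13*h + 5)/(25*h^4 - 20*h^3 + 34*h^2 - 12*h + 9)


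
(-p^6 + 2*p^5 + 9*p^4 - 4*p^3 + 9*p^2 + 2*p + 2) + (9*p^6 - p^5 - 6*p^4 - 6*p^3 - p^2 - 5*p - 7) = 8*p^6 + p^5 + 3*p^4 - 10*p^3 + 8*p^2 - 3*p - 5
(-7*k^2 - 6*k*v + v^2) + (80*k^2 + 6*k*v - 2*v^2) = 73*k^2 - v^2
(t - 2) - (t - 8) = 6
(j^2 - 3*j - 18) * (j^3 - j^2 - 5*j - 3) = j^5 - 4*j^4 - 20*j^3 + 30*j^2 + 99*j + 54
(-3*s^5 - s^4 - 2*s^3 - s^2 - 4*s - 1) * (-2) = 6*s^5 + 2*s^4 + 4*s^3 + 2*s^2 + 8*s + 2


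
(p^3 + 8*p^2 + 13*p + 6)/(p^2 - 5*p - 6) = (p^2 + 7*p + 6)/(p - 6)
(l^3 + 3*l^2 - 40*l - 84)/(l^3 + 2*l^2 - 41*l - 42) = (l + 2)/(l + 1)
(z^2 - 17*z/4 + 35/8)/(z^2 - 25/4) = (4*z - 7)/(2*(2*z + 5))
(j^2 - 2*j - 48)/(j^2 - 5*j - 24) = (j + 6)/(j + 3)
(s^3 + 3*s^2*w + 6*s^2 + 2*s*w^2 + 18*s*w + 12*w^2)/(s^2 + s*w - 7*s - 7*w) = (s^2 + 2*s*w + 6*s + 12*w)/(s - 7)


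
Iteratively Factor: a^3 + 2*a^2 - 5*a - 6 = (a - 2)*(a^2 + 4*a + 3) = (a - 2)*(a + 1)*(a + 3)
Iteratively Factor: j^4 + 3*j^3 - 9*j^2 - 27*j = (j)*(j^3 + 3*j^2 - 9*j - 27) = j*(j - 3)*(j^2 + 6*j + 9) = j*(j - 3)*(j + 3)*(j + 3)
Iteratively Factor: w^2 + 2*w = (w)*(w + 2)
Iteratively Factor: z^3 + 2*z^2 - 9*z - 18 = (z + 2)*(z^2 - 9) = (z + 2)*(z + 3)*(z - 3)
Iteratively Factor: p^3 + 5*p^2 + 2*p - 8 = (p - 1)*(p^2 + 6*p + 8) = (p - 1)*(p + 2)*(p + 4)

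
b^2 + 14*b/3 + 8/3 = (b + 2/3)*(b + 4)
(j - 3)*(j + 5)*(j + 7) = j^3 + 9*j^2 - j - 105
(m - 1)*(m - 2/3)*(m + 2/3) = m^3 - m^2 - 4*m/9 + 4/9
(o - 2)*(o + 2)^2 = o^3 + 2*o^2 - 4*o - 8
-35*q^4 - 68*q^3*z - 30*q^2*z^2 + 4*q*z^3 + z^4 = (-5*q + z)*(q + z)^2*(7*q + z)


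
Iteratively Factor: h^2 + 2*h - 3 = (h + 3)*(h - 1)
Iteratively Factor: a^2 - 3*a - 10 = (a - 5)*(a + 2)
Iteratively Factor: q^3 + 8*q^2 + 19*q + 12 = (q + 4)*(q^2 + 4*q + 3) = (q + 1)*(q + 4)*(q + 3)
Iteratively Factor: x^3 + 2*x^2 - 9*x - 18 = (x + 2)*(x^2 - 9) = (x - 3)*(x + 2)*(x + 3)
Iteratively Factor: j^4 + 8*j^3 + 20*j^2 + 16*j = (j)*(j^3 + 8*j^2 + 20*j + 16) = j*(j + 2)*(j^2 + 6*j + 8) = j*(j + 2)^2*(j + 4)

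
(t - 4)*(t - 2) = t^2 - 6*t + 8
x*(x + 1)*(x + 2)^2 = x^4 + 5*x^3 + 8*x^2 + 4*x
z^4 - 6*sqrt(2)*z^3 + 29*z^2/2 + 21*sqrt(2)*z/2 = z*(z - 7*sqrt(2)/2)*(z - 3*sqrt(2))*(z + sqrt(2)/2)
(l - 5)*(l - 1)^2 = l^3 - 7*l^2 + 11*l - 5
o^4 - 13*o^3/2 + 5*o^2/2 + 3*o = o*(o - 6)*(o - 1)*(o + 1/2)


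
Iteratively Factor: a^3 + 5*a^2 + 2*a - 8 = (a + 4)*(a^2 + a - 2) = (a - 1)*(a + 4)*(a + 2)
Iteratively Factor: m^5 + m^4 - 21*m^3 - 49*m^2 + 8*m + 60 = (m + 3)*(m^4 - 2*m^3 - 15*m^2 - 4*m + 20) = (m + 2)*(m + 3)*(m^3 - 4*m^2 - 7*m + 10) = (m + 2)^2*(m + 3)*(m^2 - 6*m + 5) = (m - 5)*(m + 2)^2*(m + 3)*(m - 1)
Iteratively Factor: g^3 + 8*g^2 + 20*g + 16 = (g + 2)*(g^2 + 6*g + 8) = (g + 2)*(g + 4)*(g + 2)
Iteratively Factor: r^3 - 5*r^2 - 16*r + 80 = (r + 4)*(r^2 - 9*r + 20) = (r - 5)*(r + 4)*(r - 4)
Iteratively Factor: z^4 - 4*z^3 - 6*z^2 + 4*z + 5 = (z - 5)*(z^3 + z^2 - z - 1) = (z - 5)*(z - 1)*(z^2 + 2*z + 1) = (z - 5)*(z - 1)*(z + 1)*(z + 1)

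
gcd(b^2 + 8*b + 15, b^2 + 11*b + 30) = b + 5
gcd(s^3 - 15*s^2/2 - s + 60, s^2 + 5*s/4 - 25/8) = s + 5/2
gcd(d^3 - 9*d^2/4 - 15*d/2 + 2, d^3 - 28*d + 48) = d - 4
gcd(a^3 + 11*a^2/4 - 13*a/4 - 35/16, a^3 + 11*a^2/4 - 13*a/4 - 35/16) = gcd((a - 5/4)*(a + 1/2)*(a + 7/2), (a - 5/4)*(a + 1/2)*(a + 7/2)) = a^3 + 11*a^2/4 - 13*a/4 - 35/16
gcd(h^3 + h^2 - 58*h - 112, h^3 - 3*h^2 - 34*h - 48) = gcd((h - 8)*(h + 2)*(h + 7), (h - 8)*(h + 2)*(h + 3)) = h^2 - 6*h - 16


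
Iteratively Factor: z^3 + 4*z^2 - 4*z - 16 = (z - 2)*(z^2 + 6*z + 8) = (z - 2)*(z + 4)*(z + 2)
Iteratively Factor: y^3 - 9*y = (y)*(y^2 - 9) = y*(y + 3)*(y - 3)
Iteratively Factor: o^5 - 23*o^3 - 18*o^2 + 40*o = (o + 4)*(o^4 - 4*o^3 - 7*o^2 + 10*o) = (o - 5)*(o + 4)*(o^3 + o^2 - 2*o) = (o - 5)*(o - 1)*(o + 4)*(o^2 + 2*o) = (o - 5)*(o - 1)*(o + 2)*(o + 4)*(o)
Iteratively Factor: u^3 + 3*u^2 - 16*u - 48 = (u + 3)*(u^2 - 16) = (u + 3)*(u + 4)*(u - 4)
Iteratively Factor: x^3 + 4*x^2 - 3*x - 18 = (x - 2)*(x^2 + 6*x + 9) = (x - 2)*(x + 3)*(x + 3)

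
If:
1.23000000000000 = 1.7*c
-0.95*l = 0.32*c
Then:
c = 0.72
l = -0.24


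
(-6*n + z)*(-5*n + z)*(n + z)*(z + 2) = 30*n^3*z + 60*n^3 + 19*n^2*z^2 + 38*n^2*z - 10*n*z^3 - 20*n*z^2 + z^4 + 2*z^3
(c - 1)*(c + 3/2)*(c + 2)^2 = c^4 + 9*c^3/2 + 9*c^2/2 - 4*c - 6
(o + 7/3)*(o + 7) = o^2 + 28*o/3 + 49/3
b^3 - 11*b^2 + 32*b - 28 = (b - 7)*(b - 2)^2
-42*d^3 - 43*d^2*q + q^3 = (-7*d + q)*(d + q)*(6*d + q)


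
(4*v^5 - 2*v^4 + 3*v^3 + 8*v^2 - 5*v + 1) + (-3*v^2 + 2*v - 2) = 4*v^5 - 2*v^4 + 3*v^3 + 5*v^2 - 3*v - 1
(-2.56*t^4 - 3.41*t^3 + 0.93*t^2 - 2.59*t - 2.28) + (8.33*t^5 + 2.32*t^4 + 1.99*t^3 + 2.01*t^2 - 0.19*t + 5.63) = 8.33*t^5 - 0.24*t^4 - 1.42*t^3 + 2.94*t^2 - 2.78*t + 3.35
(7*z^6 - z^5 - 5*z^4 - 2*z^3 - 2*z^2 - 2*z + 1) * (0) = 0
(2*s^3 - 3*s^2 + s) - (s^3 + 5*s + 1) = s^3 - 3*s^2 - 4*s - 1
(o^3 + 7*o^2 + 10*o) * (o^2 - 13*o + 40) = o^5 - 6*o^4 - 41*o^3 + 150*o^2 + 400*o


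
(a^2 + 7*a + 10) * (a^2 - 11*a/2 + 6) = a^4 + 3*a^3/2 - 45*a^2/2 - 13*a + 60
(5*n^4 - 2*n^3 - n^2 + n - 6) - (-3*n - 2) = 5*n^4 - 2*n^3 - n^2 + 4*n - 4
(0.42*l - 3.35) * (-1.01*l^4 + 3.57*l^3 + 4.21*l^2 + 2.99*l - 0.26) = -0.4242*l^5 + 4.8829*l^4 - 10.1913*l^3 - 12.8477*l^2 - 10.1257*l + 0.871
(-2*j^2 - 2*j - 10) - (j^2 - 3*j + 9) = -3*j^2 + j - 19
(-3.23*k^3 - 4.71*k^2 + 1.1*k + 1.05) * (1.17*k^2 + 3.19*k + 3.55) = -3.7791*k^5 - 15.8144*k^4 - 25.2044*k^3 - 11.983*k^2 + 7.2545*k + 3.7275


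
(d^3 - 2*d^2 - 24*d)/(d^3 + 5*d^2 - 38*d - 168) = d/(d + 7)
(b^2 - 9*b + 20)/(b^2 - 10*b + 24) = (b - 5)/(b - 6)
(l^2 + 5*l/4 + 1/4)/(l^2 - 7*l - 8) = (l + 1/4)/(l - 8)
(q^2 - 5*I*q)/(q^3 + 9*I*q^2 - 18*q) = (q - 5*I)/(q^2 + 9*I*q - 18)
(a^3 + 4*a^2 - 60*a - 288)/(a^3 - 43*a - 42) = (a^2 - 2*a - 48)/(a^2 - 6*a - 7)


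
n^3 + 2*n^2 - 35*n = n*(n - 5)*(n + 7)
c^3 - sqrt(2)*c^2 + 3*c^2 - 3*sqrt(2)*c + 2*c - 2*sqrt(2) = (c + 1)*(c + 2)*(c - sqrt(2))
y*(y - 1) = y^2 - y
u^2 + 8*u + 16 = (u + 4)^2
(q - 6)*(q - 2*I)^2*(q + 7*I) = q^4 - 6*q^3 + 3*I*q^3 + 24*q^2 - 18*I*q^2 - 144*q - 28*I*q + 168*I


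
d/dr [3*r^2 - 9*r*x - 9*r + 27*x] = 6*r - 9*x - 9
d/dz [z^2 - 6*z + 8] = 2*z - 6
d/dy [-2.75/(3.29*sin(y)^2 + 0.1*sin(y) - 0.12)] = (18.095*sin(y) + 0.275)*cos(y)/(3.29*sin(y)^2 + 0.1*sin(y) - 0.12)^2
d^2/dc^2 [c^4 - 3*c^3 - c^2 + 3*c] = 12*c^2 - 18*c - 2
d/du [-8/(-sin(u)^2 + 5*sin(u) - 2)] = 8*(5 - 2*sin(u))*cos(u)/(sin(u)^2 - 5*sin(u) + 2)^2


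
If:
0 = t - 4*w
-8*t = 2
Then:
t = -1/4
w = -1/16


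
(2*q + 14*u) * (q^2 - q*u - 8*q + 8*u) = 2*q^3 + 12*q^2*u - 16*q^2 - 14*q*u^2 - 96*q*u + 112*u^2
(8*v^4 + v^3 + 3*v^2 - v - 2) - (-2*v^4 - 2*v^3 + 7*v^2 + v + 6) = 10*v^4 + 3*v^3 - 4*v^2 - 2*v - 8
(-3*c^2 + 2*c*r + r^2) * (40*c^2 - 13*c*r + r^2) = -120*c^4 + 119*c^3*r + 11*c^2*r^2 - 11*c*r^3 + r^4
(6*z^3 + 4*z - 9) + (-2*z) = 6*z^3 + 2*z - 9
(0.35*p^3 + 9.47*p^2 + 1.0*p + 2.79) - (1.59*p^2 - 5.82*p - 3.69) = 0.35*p^3 + 7.88*p^2 + 6.82*p + 6.48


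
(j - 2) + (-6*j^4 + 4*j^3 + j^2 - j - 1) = -6*j^4 + 4*j^3 + j^2 - 3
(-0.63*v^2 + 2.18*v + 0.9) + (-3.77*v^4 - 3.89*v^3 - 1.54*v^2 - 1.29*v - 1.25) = -3.77*v^4 - 3.89*v^3 - 2.17*v^2 + 0.89*v - 0.35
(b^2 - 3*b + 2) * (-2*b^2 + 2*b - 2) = -2*b^4 + 8*b^3 - 12*b^2 + 10*b - 4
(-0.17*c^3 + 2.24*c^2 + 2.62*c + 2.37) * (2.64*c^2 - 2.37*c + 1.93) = -0.4488*c^5 + 6.3165*c^4 + 1.2799*c^3 + 4.3706*c^2 - 0.5603*c + 4.5741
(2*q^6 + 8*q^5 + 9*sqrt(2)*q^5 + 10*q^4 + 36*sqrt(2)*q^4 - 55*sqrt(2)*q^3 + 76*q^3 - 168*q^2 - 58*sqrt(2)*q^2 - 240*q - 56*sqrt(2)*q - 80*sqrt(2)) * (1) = 2*q^6 + 8*q^5 + 9*sqrt(2)*q^5 + 10*q^4 + 36*sqrt(2)*q^4 - 55*sqrt(2)*q^3 + 76*q^3 - 168*q^2 - 58*sqrt(2)*q^2 - 240*q - 56*sqrt(2)*q - 80*sqrt(2)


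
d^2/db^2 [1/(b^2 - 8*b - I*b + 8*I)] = 2*(-b^2 + 8*b + I*b + (-2*b + 8 + I)^2 - 8*I)/(b^2 - 8*b - I*b + 8*I)^3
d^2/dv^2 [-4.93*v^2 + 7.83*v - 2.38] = -9.86000000000000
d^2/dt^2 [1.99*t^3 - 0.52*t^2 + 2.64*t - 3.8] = 11.94*t - 1.04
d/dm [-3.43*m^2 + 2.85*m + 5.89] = 2.85 - 6.86*m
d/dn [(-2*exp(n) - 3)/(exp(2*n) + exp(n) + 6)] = ((2*exp(n) + 1)*(2*exp(n) + 3) - 2*exp(2*n) - 2*exp(n) - 12)*exp(n)/(exp(2*n) + exp(n) + 6)^2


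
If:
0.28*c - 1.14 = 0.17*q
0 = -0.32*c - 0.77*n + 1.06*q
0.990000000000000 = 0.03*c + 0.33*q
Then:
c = 5.58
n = 1.11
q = 2.49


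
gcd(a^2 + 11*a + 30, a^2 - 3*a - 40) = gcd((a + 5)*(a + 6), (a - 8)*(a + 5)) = a + 5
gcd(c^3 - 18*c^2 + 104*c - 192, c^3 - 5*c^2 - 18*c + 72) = c - 6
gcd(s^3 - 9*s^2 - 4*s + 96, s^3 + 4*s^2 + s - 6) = s + 3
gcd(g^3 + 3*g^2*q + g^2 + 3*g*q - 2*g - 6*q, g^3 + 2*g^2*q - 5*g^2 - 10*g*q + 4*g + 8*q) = g - 1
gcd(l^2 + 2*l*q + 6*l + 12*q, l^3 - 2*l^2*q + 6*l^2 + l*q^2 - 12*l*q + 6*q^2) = l + 6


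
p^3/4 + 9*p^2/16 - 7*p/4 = p*(p/4 + 1)*(p - 7/4)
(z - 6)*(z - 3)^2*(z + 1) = z^4 - 11*z^3 + 33*z^2 - 9*z - 54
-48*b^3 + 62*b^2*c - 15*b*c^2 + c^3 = (-8*b + c)*(-6*b + c)*(-b + c)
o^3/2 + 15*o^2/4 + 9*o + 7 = (o/2 + 1)*(o + 2)*(o + 7/2)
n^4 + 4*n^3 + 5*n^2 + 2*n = n*(n + 1)^2*(n + 2)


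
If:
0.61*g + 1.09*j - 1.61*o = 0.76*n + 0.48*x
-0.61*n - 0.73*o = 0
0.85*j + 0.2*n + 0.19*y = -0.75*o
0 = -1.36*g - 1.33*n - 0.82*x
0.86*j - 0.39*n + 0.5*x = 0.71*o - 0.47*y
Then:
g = 0.364860349359582*y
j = -0.294292608241081*y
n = -0.140958470027578*y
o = 0.117787214680579*y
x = -0.376506475600429*y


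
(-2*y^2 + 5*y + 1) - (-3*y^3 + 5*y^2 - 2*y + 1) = 3*y^3 - 7*y^2 + 7*y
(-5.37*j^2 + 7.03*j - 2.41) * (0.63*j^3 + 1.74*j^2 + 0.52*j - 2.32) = -3.3831*j^5 - 4.9149*j^4 + 7.9215*j^3 + 11.9206*j^2 - 17.5628*j + 5.5912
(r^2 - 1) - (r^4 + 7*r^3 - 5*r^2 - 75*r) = -r^4 - 7*r^3 + 6*r^2 + 75*r - 1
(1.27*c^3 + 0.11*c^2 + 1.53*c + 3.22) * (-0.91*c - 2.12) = -1.1557*c^4 - 2.7925*c^3 - 1.6255*c^2 - 6.1738*c - 6.8264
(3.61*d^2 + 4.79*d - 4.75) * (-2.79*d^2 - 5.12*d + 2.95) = -10.0719*d^4 - 31.8473*d^3 - 0.622799999999998*d^2 + 38.4505*d - 14.0125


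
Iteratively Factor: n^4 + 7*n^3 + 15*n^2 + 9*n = (n + 3)*(n^3 + 4*n^2 + 3*n) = n*(n + 3)*(n^2 + 4*n + 3) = n*(n + 1)*(n + 3)*(n + 3)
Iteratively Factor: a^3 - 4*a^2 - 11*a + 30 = (a - 2)*(a^2 - 2*a - 15) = (a - 2)*(a + 3)*(a - 5)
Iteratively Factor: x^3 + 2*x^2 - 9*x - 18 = (x - 3)*(x^2 + 5*x + 6) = (x - 3)*(x + 2)*(x + 3)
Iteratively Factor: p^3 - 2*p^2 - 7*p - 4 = (p - 4)*(p^2 + 2*p + 1) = (p - 4)*(p + 1)*(p + 1)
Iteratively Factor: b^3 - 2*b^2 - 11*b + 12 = (b + 3)*(b^2 - 5*b + 4) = (b - 4)*(b + 3)*(b - 1)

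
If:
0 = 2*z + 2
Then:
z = -1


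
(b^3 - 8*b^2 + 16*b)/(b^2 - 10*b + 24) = b*(b - 4)/(b - 6)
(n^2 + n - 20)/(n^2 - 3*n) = (n^2 + n - 20)/(n*(n - 3))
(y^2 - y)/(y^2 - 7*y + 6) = y/(y - 6)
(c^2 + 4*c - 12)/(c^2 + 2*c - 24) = (c - 2)/(c - 4)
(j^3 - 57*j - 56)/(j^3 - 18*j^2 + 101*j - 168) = (j^2 + 8*j + 7)/(j^2 - 10*j + 21)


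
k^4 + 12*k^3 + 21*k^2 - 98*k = k*(k - 2)*(k + 7)^2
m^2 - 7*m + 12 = (m - 4)*(m - 3)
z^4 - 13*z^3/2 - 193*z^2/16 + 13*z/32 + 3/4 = (z - 8)*(z - 1/4)*(z + 1/4)*(z + 3/2)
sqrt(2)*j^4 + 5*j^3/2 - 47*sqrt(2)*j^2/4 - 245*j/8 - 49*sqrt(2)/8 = (j - 7/2)*(j + 7/2)*(j + sqrt(2))*(sqrt(2)*j + 1/2)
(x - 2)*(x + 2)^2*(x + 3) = x^4 + 5*x^3 + 2*x^2 - 20*x - 24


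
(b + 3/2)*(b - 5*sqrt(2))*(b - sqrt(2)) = b^3 - 6*sqrt(2)*b^2 + 3*b^2/2 - 9*sqrt(2)*b + 10*b + 15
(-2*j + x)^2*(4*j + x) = 16*j^3 - 12*j^2*x + x^3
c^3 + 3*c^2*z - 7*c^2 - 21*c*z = c*(c - 7)*(c + 3*z)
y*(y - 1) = y^2 - y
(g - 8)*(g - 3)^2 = g^3 - 14*g^2 + 57*g - 72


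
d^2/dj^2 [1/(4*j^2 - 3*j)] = 2*(-4*j*(4*j - 3) + (8*j - 3)^2)/(j^3*(4*j - 3)^3)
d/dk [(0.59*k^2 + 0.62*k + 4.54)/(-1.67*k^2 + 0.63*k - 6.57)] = (1.4071*k^2 + 7.411*k - 6.9336)/(2.7889*k^4 - 2.1042*k^3 + 22.3407*k^2 - 8.2782*k + 43.1649)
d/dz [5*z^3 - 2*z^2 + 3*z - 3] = 15*z^2 - 4*z + 3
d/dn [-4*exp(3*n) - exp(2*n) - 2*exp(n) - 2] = 2*(-6*exp(2*n) - exp(n) - 1)*exp(n)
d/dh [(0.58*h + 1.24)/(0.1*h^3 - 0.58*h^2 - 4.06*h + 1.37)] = (-0.116*h^3 - 0.0356000000000001*h^2 + 1.4384*h + 5.829)/(0.01*h^6 - 0.116*h^5 - 0.4756*h^4 + 4.9836*h^3 + 14.8944*h^2 - 11.1244*h + 1.8769)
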